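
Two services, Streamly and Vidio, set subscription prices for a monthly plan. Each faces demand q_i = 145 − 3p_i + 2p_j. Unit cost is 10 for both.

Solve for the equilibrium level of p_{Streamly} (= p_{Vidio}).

Streamly's profit: π = (p_{Streamly} − 10)(145 − 3p_{Streamly} + 2p_{Vidio}).
∂π/∂p_{Streamly} = 175 − 6p_{Streamly} + 2p_{Vidio} = 0 ⇒ p_{Streamly} = 175/6 + (1/3)p_{Vidio}.
Setting p_{Streamly} = p_{Vidio} in the reaction function: p_{Streamly} = 175/6 + (1/3)p_{Streamly}, so p_{Streamly} = (175/6) / (2/3) = 43.75.

43.75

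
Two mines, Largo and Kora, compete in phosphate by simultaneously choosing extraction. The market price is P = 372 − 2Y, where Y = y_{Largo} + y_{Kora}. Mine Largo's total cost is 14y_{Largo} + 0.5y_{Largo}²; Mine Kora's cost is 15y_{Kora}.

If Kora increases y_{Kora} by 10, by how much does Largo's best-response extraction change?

Mine Largo's profit: π = y_{Largo}(372 − 2(y_{Largo} + y_{Kora})) − 14y_{Largo} − 0.5y_{Largo}².
∂π/∂y_{Largo} = 358 − 5y_{Largo} − 2y_{Kora} = 0, so y_{Largo} = 71.6 − 0.4y_{Kora}.
The reaction-function slope is −0.4, so a 10-unit rise in y_{Kora} moves y_{Largo} by −0.4 × 10 = −4. Largo's best response falls — the actions are strategic substitutes.

-4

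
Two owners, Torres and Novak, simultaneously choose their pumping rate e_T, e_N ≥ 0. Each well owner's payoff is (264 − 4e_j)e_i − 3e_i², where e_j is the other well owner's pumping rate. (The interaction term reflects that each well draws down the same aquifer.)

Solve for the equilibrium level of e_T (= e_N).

26.4

Torres's payoff is (264 − 4e_N)e_T − 3e_T².
∂π/∂e_T = 264 − 4e_N − 6e_T = 0, so e_T = 44 − (2/3)e_N.
Setting e_T = e_N in the reaction function: e_T = 44 − (2/3)e_T, so e_T = 44 / (5/3) = 26.4.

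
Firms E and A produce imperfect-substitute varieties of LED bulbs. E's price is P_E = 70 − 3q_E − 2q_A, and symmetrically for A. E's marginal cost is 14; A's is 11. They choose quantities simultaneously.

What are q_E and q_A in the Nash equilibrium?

Firm E's profit: π = q_E(70 − 3q_E − 2q_A) − 14q_E.
∂π/∂q_E = 56 − 6q_E − 2q_A = 0 ⇒ q_E = 28/3 − (1/3)q_A.
Similarly q_A = 59/6 − (1/3)q_E.
Solving the two reaction functions simultaneously: (1 − (−1/3)(−1/3))q_E = 28/3 − (1/3)·(59/6), so (8/9)q_E = 109/18 and q_E = 6.8125.
Then q_A = 59/6 − (1/3)·6.8125 = 7.5625.

6.8125, 7.5625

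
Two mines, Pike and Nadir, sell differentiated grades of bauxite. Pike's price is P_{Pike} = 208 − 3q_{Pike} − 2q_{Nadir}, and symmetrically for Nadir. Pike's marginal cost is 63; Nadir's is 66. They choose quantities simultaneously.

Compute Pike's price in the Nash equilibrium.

117.9375

Mine Pike's profit: π = q_{Pike}(208 − 3q_{Pike} − 2q_{Nadir}) − 63q_{Pike}.
∂π/∂q_{Pike} = 145 − 6q_{Pike} − 2q_{Nadir} = 0 ⇒ q_{Pike} = 145/6 − (1/3)q_{Nadir}.
Similarly q_{Nadir} = 71/3 − (1/3)q_{Pike}.
Plugging q_{Nadir} into Pike's best response: q_{Pike} = 145/6 − (1/3)(71/3 − (1/3)q_{Pike}) ⇒ (8/9)q_{Pike} = 293/18, so q_{Pike} = 18.3125.
Then q_{Nadir} = 71/3 − (1/3)·18.3125 = 17.5625.
P_{Pike} = 208 − 3·18.3125 − 2·17.5625 = 117.9375.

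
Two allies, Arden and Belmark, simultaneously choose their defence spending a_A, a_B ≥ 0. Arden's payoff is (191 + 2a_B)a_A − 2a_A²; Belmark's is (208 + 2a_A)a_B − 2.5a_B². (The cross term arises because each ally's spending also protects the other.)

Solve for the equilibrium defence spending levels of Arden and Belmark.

Expanding Arden's payoff: 191a_A + 2a_Ba_A − 2a_A².
∂π/∂a_A = 191 + 2a_B − 4a_A = 0, so a_A = 47.75 + 0.5a_B.
Likewise for Belmark: a_B = 41.6 + 0.4a_A.
Solving the two reaction functions simultaneously: (1 − (0.5)(0.4))a_A = 47.75 + 0.5·41.6, so 0.8a_A = 68.55 and a_A = 85.6875.
Then a_B = 41.6 + 0.4·85.6875 = 75.875.

85.6875, 75.875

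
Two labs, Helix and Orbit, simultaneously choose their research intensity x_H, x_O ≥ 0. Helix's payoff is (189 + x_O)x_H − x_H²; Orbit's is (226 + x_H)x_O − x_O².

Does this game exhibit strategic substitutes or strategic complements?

strategic complements

Expanding Helix's payoff: 189x_H + x_Ox_H − x_H².
∂π/∂x_H = 189 + x_O − 2x_H = 0, so x_H = 94.5 + 0.5x_O.
The best-response slope dx_H/dx_O = 0.5 > 0: the reaction function is upward-sloping, so the choices are strategic complements.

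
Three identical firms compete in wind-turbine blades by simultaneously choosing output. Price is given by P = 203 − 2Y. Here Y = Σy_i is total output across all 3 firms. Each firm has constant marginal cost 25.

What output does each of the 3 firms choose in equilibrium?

A representative firm's profit is π_i = y_i(203 − 2Y) − 25y_i, with Y = y_i + Σ_{j≠i} y_j.
First-order condition: 178 − 4y_i − 2Σ_{j≠i} y_j = 0.
In a symmetric equilibrium every firm chooses the same y, so Σ_{j≠i} y_j = 2y. The condition becomes 178 − 8y = 0, giving y = 178/8 = 22.25.

22.25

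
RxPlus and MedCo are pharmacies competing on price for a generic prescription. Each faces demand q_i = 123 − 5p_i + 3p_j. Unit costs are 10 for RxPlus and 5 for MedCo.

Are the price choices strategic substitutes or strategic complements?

RxPlus's profit: π = (p_{RxPlus} − 10)(123 − 5p_{RxPlus} + 3p_{MedCo}).
∂π/∂p_{RxPlus} = 173 − 10p_{RxPlus} + 3p_{MedCo} = 0 ⇒ p_{RxPlus} = 17.3 + 0.3p_{MedCo}.
The best-response slope dp_{RxPlus}/dp_{MedCo} = 0.3 > 0: the reaction function is upward-sloping, so the choices are strategic complements.

strategic complements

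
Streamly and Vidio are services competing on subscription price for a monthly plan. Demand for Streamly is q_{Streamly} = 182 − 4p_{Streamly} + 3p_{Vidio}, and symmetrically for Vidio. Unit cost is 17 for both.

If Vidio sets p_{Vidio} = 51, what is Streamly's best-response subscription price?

Streamly's profit: π = (p_{Streamly} − 17)(182 − 4p_{Streamly} + 3p_{Vidio}).
∂π/∂p_{Streamly} = 250 − 8p_{Streamly} + 3p_{Vidio} = 0 ⇒ p_{Streamly} = 31.25 + 0.375p_{Vidio}.
At p_{Vidio} = 51: p_{Streamly} = 31.25 + 0.375·51 = 50.375.

50.375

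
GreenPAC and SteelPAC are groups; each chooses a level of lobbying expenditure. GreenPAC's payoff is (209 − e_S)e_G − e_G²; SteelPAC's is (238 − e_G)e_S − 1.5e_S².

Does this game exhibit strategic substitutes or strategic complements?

strategic substitutes

Expanding GreenPAC's payoff: 209e_G − e_Se_G − e_G².
∂π/∂e_G = 209 − e_S − 2e_G = 0, so e_G = 104.5 − 0.5e_S.
The best-response slope de_G/de_S = −0.5 < 0: the reaction function is downward-sloping, so the choices are strategic substitutes.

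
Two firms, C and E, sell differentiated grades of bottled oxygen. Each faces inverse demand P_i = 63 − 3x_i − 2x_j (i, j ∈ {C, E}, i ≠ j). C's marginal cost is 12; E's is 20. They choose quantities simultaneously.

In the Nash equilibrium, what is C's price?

Firm C's profit: π = x_C(63 − 3x_C − 2x_E) − 12x_C.
∂π/∂x_C = 51 − 6x_C − 2x_E = 0 ⇒ x_C = 8.5 − (1/3)x_E.
Similarly x_E = 43/6 − (1/3)x_C.
Plugging x_E into C's best response: x_C = 8.5 − (1/3)(43/6 − (1/3)x_C) ⇒ (8/9)x_C = 55/9, so x_C = 6.875.
Then x_E = 43/6 − (1/3)·6.875 = 4.875.
P_C = 63 − 3·6.875 − 2·4.875 = 32.625.

32.625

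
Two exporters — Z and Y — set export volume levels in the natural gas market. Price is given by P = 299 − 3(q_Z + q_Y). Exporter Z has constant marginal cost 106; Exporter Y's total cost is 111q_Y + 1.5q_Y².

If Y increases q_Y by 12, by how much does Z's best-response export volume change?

-6

Exporter Z's profit: π = q_Z(299 − 3(q_Z + q_Y)) − 106q_Z.
∂π/∂q_Z = 193 − 6q_Z − 3q_Y = 0, so q_Z = 193/6 − 0.5q_Y.
The reaction-function slope is −0.5, so a 12-unit rise in q_Y moves q_Z by −0.5 × 12 = −6. Z's best response falls — the actions are strategic substitutes.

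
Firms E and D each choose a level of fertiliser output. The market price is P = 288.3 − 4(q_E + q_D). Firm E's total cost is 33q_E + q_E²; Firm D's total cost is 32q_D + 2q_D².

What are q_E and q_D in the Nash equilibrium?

Firm E's profit: π = q_E(288.3 − 4(q_E + q_D)) − 33q_E − q_E².
∂π/∂q_E = 255.3 − 10q_E − 4q_D = 0, so q_E = 25.53 − 0.4q_D.
For D: ∂π/∂q_D = 256.3 − 12q_D − 4q_E = 0 ⇒ q_D = 2563/120 − (1/3)q_E.
Solving the two reaction functions simultaneously: (1 − (−0.4)(−1/3))q_E = 25.53 − 0.4·(2563/120), so (13/15)q_E = 1274/75 and q_E = 19.6.
Then q_D = 2563/120 − (1/3)·19.6 = 14.825.

19.6, 14.825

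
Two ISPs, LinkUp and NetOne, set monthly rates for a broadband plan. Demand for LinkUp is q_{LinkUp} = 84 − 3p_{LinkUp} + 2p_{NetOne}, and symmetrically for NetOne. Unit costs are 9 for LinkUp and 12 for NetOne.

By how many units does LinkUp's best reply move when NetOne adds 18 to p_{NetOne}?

LinkUp's profit: π = (p_{LinkUp} − 9)(84 − 3p_{LinkUp} + 2p_{NetOne}).
∂π/∂p_{LinkUp} = 111 − 6p_{LinkUp} + 2p_{NetOne} = 0 ⇒ p_{LinkUp} = 18.5 + (1/3)p_{NetOne}.
The reaction-function slope is 1/3, so an 18-unit rise in p_{NetOne} moves p_{LinkUp} by 1/3 × 18 = 6. LinkUp's best response rises — the actions are strategic complements.

6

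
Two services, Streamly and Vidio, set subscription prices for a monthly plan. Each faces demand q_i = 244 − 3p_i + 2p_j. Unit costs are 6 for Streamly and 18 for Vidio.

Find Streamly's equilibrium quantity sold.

Streamly's profit: π = (p_{Streamly} − 6)(244 − 3p_{Streamly} + 2p_{Vidio}).
∂π/∂p_{Streamly} = 262 − 6p_{Streamly} + 2p_{Vidio} = 0 ⇒ p_{Streamly} = 131/3 + (1/3)p_{Vidio}.
Similarly p_{Vidio} = 149/3 + (1/3)p_{Streamly}.
Substituting the second reaction function into the first: p_{Streamly} = 131/3 + (1/3)(149/3 + (1/3)p_{Streamly}), which gives (8/9)p_{Streamly} = 542/9 ⇒ p_{Streamly} = 67.75.
Then p_{Vidio} = 149/3 + (1/3)·67.75 = 72.25.
q_{Streamly} = 244 − 3·67.75 + 2·72.25 = 185.25.

185.25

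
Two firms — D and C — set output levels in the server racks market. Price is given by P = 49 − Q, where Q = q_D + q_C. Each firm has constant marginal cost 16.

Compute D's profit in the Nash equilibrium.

Firm D's profit: π = q_D(49 − (q_D + q_C)) − 16q_D.
∂π/∂q_D = 33 − 2q_D − q_C = 0, so q_D = 16.5 − 0.5q_C.
By symmetry q_C = q_D; substituting into the reaction function, 1.5q_D = 16.5 and q_D = 11.
Price P = 49 − 22 = 27.
D's profit: (27 − 16)·11 = 121.

121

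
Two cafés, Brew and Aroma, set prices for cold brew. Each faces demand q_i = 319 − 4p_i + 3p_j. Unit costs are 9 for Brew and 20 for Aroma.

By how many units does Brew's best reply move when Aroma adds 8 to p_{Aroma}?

Brew's profit: π = (p_{Brew} − 9)(319 − 4p_{Brew} + 3p_{Aroma}).
∂π/∂p_{Brew} = 355 − 8p_{Brew} + 3p_{Aroma} = 0 ⇒ p_{Brew} = 44.375 + 0.375p_{Aroma}.
The reaction-function slope is 0.375, so an 8-unit rise in p_{Aroma} moves p_{Brew} by 0.375 × 8 = 3. Brew's best response rises — the actions are strategic complements.

3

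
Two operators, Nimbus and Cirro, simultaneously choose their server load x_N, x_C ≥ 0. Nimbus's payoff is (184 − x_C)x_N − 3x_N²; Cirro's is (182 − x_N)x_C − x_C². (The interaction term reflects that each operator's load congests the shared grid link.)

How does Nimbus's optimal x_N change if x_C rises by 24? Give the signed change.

Expanding Nimbus's payoff: 184x_N − x_Cx_N − 3x_N².
∂π/∂x_N = 184 − x_C − 6x_N = 0, so x_N = 92/3 − (1/6)x_C.
The reaction-function slope is −1/6, so a 24-unit rise in x_C moves x_N by −1/6 × 24 = −4. Nimbus's best response falls — the actions are strategic substitutes.

-4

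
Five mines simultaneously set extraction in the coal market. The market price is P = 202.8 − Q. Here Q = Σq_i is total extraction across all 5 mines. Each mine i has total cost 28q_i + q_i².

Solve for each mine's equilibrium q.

A representative mine's profit is π_i = q_i(202.8 − Q) − 28q_i − q_i², with Q = q_i + Σ_{j≠i} q_j.
First-order condition: 174.8 − 4q_i − Σ_{j≠i} q_j = 0.
Imposing symmetry (q_j = q for all j) turns Σ_{j≠i} q_j into 4q, so 174.8 = 8q and q = 21.85.

21.85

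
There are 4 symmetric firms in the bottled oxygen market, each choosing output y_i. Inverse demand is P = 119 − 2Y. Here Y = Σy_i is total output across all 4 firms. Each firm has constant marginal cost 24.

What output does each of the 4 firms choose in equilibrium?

A representative firm's profit is π_i = y_i(119 − 2Y) − 24y_i, with Y = y_i + Σ_{j≠i} y_j.
First-order condition: 95 − 4y_i − 2Σ_{j≠i} y_j = 0.
With identical firms, set every y_j = y: then 95 − 4y − 6y = 0, i.e. y = 95/10 = 9.5.

9.5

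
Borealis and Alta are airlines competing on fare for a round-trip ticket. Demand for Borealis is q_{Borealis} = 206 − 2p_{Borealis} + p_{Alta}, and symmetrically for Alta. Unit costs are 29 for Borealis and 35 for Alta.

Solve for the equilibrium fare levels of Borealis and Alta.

Borealis's profit: π = (p_{Borealis} − 29)(206 − 2p_{Borealis} + p_{Alta}).
∂π/∂p_{Borealis} = 264 − 4p_{Borealis} + p_{Alta} = 0 ⇒ p_{Borealis} = 66 + 0.25p_{Alta}.
Similarly p_{Alta} = 69 + 0.25p_{Borealis}.
Substituting the second reaction function into the first: p_{Borealis} = 66 + 0.25(69 + 0.25p_{Borealis}), which gives 0.9375p_{Borealis} = 83.25 ⇒ p_{Borealis} = 88.8.
Then p_{Alta} = 69 + 0.25·88.8 = 91.2.

88.8, 91.2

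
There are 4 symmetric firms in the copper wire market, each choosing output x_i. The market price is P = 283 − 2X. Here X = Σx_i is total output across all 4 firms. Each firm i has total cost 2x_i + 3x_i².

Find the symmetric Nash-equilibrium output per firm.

17.5625

A representative firm's profit is π_i = x_i(283 − 2X) − 2x_i − 3x_i², with X = x_i + Σ_{j≠i} x_j.
First-order condition: 281 − 10x_i − 2Σ_{j≠i} x_j = 0.
In a symmetric equilibrium every firm chooses the same x, so Σ_{j≠i} x_j = 3x. The condition becomes 281 − 16x = 0, giving x = 281/16 = 17.5625.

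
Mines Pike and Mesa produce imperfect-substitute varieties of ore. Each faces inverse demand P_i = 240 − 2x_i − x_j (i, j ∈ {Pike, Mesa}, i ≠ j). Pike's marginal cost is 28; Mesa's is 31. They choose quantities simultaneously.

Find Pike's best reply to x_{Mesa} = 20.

Mine Pike's profit: π = x_{Pike}(240 − 2x_{Pike} − x_{Mesa}) − 28x_{Pike}.
∂π/∂x_{Pike} = 212 − 4x_{Pike} − x_{Mesa} = 0 ⇒ x_{Pike} = 53 − 0.25x_{Mesa}.
At x_{Mesa} = 20: x_{Pike} = 53 − 0.25·20 = 48.

48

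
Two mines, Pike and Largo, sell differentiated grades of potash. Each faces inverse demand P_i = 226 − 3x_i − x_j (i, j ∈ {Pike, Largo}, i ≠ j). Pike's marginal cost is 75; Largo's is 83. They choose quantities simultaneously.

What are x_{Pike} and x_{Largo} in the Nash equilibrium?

21.8, 20.2

Mine Pike's profit: π = x_{Pike}(226 − 3x_{Pike} − x_{Largo}) − 75x_{Pike}.
∂π/∂x_{Pike} = 151 − 6x_{Pike} − x_{Largo} = 0 ⇒ x_{Pike} = 151/6 − (1/6)x_{Largo}.
Similarly x_{Largo} = 143/6 − (1/6)x_{Pike}.
Substituting the second reaction function into the first: x_{Pike} = 151/6 − (1/6)(143/6 − (1/6)x_{Pike}), which gives (35/36)x_{Pike} = 763/36 ⇒ x_{Pike} = 21.8.
Then x_{Largo} = 143/6 − (1/6)·21.8 = 20.2.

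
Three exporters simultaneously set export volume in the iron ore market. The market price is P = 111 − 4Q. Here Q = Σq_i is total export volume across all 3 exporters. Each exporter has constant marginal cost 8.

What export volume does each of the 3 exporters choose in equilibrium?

A representative exporter's profit is π_i = q_i(111 − 4Q) − 8q_i, with Q = q_i + Σ_{j≠i} q_j.
First-order condition: 103 − 8q_i − 4Σ_{j≠i} q_j = 0.
In a symmetric equilibrium every exporter chooses the same q, so Σ_{j≠i} q_j = 2q. The condition becomes 103 − 16q = 0, giving q = 103/16 = 6.4375.

6.4375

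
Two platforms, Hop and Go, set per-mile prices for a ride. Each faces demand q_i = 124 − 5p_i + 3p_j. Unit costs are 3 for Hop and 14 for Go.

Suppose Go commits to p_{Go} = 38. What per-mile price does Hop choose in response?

25.3

Hop's profit: π = (p_{Hop} − 3)(124 − 5p_{Hop} + 3p_{Go}).
∂π/∂p_{Hop} = 139 − 10p_{Hop} + 3p_{Go} = 0 ⇒ p_{Hop} = 13.9 + 0.3p_{Go}.
At p_{Go} = 38: p_{Hop} = 13.9 + 0.3·38 = 25.3.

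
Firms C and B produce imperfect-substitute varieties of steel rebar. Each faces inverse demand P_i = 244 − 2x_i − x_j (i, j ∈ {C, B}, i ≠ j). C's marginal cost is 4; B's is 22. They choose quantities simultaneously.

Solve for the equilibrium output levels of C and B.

Firm C's profit: π = x_C(244 − 2x_C − x_B) − 4x_C.
∂π/∂x_C = 240 − 4x_C − x_B = 0 ⇒ x_C = 60 − 0.25x_B.
Similarly x_B = 55.5 − 0.25x_C.
Substituting the second reaction function into the first: x_C = 60 − 0.25(55.5 − 0.25x_C), which gives 0.9375x_C = 46.125 ⇒ x_C = 49.2.
Then x_B = 55.5 − 0.25·49.2 = 43.2.

49.2, 43.2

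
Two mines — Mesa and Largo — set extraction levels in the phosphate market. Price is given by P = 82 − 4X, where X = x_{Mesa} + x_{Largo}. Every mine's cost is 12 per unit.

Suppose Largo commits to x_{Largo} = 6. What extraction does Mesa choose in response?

Mine Mesa's profit: π = x_{Mesa}(82 − 4(x_{Mesa} + x_{Largo})) − 12x_{Mesa}.
∂π/∂x_{Mesa} = 70 − 8x_{Mesa} − 4x_{Largo} = 0, so x_{Mesa} = 8.75 − 0.5x_{Largo}.
At x_{Largo} = 6: x_{Mesa} = 8.75 − 0.5·6 = 5.75.

5.75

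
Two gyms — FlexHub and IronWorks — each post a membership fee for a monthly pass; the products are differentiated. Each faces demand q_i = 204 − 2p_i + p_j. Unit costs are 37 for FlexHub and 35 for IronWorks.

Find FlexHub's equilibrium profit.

FlexHub's profit: π = (p_{FlexHub} − 37)(204 − 2p_{FlexHub} + p_{IronWorks}).
∂π/∂p_{FlexHub} = 278 − 4p_{FlexHub} + p_{IronWorks} = 0 ⇒ p_{FlexHub} = 69.5 + 0.25p_{IronWorks}.
Similarly p_{IronWorks} = 68.5 + 0.25p_{FlexHub}.
Solving the two reaction functions simultaneously: (1 − (0.25)(0.25))p_{FlexHub} = 69.5 + 0.25·68.5, so 0.9375p_{FlexHub} = 86.625 and p_{FlexHub} = 92.4.
Then p_{IronWorks} = 68.5 + 0.25·92.4 = 91.6.
q_{FlexHub} = 204 − 2·92.4 + 91.6 = 110.8.
Profit = (92.4 − 37)·110.8 = 6138.32.

6138.32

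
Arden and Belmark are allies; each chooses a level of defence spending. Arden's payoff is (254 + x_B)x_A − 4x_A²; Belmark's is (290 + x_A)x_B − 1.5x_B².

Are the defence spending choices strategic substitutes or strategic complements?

strategic complements

Expanding Arden's payoff: 254x_A + x_Bx_A − 4x_A².
∂π/∂x_A = 254 + x_B − 8x_A = 0, so x_A = 31.75 + 0.125x_B.
The best-response slope dx_A/dx_B = 0.125 > 0: the reaction function is upward-sloping, so the choices are strategic complements.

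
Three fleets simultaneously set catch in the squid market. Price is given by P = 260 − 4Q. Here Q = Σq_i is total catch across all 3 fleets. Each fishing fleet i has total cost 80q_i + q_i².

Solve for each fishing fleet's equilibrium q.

A representative fishing fleet's profit is π_i = q_i(260 − 4Q) − 80q_i − q_i², with Q = q_i + Σ_{j≠i} q_j.
First-order condition: 180 − 10q_i − 4Σ_{j≠i} q_j = 0.
Imposing symmetry (q_j = q for all j) turns Σ_{j≠i} q_j into 2q, so 180 = 18q and q = 10.

10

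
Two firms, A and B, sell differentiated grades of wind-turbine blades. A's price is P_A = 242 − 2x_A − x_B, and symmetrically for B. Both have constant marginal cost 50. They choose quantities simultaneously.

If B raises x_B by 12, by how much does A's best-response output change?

-3

Firm A's profit: π = x_A(242 − 2x_A − x_B) − 50x_A.
∂π/∂x_A = 192 − 4x_A − x_B = 0 ⇒ x_A = 48 − 0.25x_B.
The reaction-function slope is −0.25, so a 12-unit rise in x_B moves x_A by −0.25 × 12 = −3. A's best response falls — the actions are strategic substitutes.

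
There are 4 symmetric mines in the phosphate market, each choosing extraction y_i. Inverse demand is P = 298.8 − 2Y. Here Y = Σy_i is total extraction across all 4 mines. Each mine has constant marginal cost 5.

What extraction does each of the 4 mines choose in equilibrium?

29.38

A representative mine's profit is π_i = y_i(298.8 − 2Y) − 5y_i, with Y = y_i + Σ_{j≠i} y_j.
First-order condition: 293.8 − 4y_i − 2Σ_{j≠i} y_j = 0.
In a symmetric equilibrium every mine chooses the same y, so Σ_{j≠i} y_j = 3y. The condition becomes 293.8 − 10y = 0, giving y = 293.8/10 = 29.38.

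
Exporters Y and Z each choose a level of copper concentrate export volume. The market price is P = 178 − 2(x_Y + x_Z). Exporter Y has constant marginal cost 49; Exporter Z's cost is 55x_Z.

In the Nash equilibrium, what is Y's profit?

1012.5

Exporter Y's profit: π = x_Y(178 − 2(x_Y + x_Z)) − 49x_Y.
∂π/∂x_Y = 129 − 4x_Y − 2x_Z = 0, so x_Y = 32.25 − 0.5x_Z.
By the same steps for Z: x_Z = 30.75 − 0.5x_Y.
Solving the two reaction functions simultaneously: (1 − (−0.5)(−0.5))x_Y = 32.25 − 0.5·30.75, so 0.75x_Y = 16.875 and x_Y = 22.5.
Then x_Z = 30.75 − 0.5·22.5 = 19.5.
Price P = 178 − 2·42 = 94.
Y's profit: (94 − 49)·22.5 = 1012.5.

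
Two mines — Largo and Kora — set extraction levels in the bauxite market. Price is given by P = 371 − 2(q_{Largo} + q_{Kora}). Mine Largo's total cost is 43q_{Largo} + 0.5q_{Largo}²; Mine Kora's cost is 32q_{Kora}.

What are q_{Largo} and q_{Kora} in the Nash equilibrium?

Mine Largo's profit: π = q_{Largo}(371 − 2(q_{Largo} + q_{Kora})) − 43q_{Largo} − 0.5q_{Largo}².
∂π/∂q_{Largo} = 328 − 5q_{Largo} − 2q_{Kora} = 0, so q_{Largo} = 65.6 − 0.4q_{Kora}.
For Kora: ∂π/∂q_{Kora} = 339 − 4q_{Kora} − 2q_{Largo} = 0 ⇒ q_{Kora} = 84.75 − 0.5q_{Largo}.
Substituting the second reaction function into the first: q_{Largo} = 65.6 − 0.4(84.75 − 0.5q_{Largo}), which gives 0.8q_{Largo} = 31.7 ⇒ q_{Largo} = 39.625.
Then q_{Kora} = 84.75 − 0.5·39.625 = 64.9375.

39.625, 64.9375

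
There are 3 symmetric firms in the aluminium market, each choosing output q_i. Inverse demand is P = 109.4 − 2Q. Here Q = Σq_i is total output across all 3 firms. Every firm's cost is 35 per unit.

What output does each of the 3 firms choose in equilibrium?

A representative firm's profit is π_i = q_i(109.4 − 2Q) − 35q_i, with Q = q_i + Σ_{j≠i} q_j.
First-order condition: 74.4 − 4q_i − 2Σ_{j≠i} q_j = 0.
With identical firms, set every q_j = q: then 74.4 − 4q − 4q = 0, i.e. q = 74.4/8 = 9.3.

9.3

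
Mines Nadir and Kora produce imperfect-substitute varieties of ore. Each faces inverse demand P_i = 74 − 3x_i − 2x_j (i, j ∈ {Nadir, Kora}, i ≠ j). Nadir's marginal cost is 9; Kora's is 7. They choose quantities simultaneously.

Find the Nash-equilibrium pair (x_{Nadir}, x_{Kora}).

Mine Nadir's profit: π = x_{Nadir}(74 − 3x_{Nadir} − 2x_{Kora}) − 9x_{Nadir}.
∂π/∂x_{Nadir} = 65 − 6x_{Nadir} − 2x_{Kora} = 0 ⇒ x_{Nadir} = 65/6 − (1/3)x_{Kora}.
Similarly x_{Kora} = 67/6 − (1/3)x_{Nadir}.
Solving the two reaction functions simultaneously: (1 − (−1/3)(−1/3))x_{Nadir} = 65/6 − (1/3)·(67/6), so (8/9)x_{Nadir} = 64/9 and x_{Nadir} = 8.
Then x_{Kora} = 67/6 − (1/3)·8 = 8.5.

8, 8.5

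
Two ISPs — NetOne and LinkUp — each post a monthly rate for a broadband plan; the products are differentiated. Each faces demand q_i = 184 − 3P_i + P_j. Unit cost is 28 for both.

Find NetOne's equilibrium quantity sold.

76.8

NetOne's profit: π = (P_{NetOne} − 28)(184 − 3P_{NetOne} + P_{LinkUp}).
∂π/∂P_{NetOne} = 268 − 6P_{NetOne} + P_{LinkUp} = 0 ⇒ P_{NetOne} = 134/3 + (1/6)P_{LinkUp}.
By symmetry P_{LinkUp} = P_{NetOne}; substituting into the reaction function, (5/6)P_{NetOne} = 134/3 and P_{NetOne} = 53.6.
q_{NetOne} = 184 − 3·53.6 + 53.6 = 76.8.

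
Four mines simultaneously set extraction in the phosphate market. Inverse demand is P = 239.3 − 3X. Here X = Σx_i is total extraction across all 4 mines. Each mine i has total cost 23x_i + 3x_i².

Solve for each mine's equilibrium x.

10.3

A representative mine's profit is π_i = x_i(239.3 − 3X) − 23x_i − 3x_i², with X = x_i + Σ_{j≠i} x_j.
First-order condition: 216.3 − 12x_i − 3Σ_{j≠i} x_j = 0.
Imposing symmetry (x_j = x for all j) turns Σ_{j≠i} x_j into 3x, so 216.3 = 21x and x = 10.3.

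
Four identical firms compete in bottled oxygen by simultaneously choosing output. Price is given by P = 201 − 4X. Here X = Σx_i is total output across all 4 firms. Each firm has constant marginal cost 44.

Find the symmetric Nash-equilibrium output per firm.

7.85

A representative firm's profit is π_i = x_i(201 − 4X) − 44x_i, with X = x_i + Σ_{j≠i} x_j.
First-order condition: 157 − 8x_i − 4Σ_{j≠i} x_j = 0.
Imposing symmetry (x_j = x for all j) turns Σ_{j≠i} x_j into 3x, so 157 = 20x and x = 7.85.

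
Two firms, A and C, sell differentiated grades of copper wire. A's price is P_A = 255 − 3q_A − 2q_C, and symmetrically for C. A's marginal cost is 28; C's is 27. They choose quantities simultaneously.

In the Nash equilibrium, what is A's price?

Firm A's profit: π = q_A(255 − 3q_A − 2q_C) − 28q_A.
∂π/∂q_A = 227 − 6q_A − 2q_C = 0 ⇒ q_A = 227/6 − (1/3)q_C.
Similarly q_C = 38 − (1/3)q_A.
Substituting the second reaction function into the first: q_A = 227/6 − (1/3)(38 − (1/3)q_A), which gives (8/9)q_A = 151/6 ⇒ q_A = 28.3125.
Then q_C = 38 − (1/3)·28.3125 = 28.5625.
P_A = 255 − 3·28.3125 − 2·28.5625 = 112.9375.

112.9375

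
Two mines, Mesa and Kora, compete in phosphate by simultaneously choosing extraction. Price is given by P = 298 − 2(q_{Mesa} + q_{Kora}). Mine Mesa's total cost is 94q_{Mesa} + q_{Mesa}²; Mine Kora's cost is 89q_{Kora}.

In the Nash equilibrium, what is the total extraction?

62.2

Mine Mesa's profit: π = q_{Mesa}(298 − 2(q_{Mesa} + q_{Kora})) − 94q_{Mesa} − q_{Mesa}².
∂π/∂q_{Mesa} = 204 − 6q_{Mesa} − 2q_{Kora} = 0, so q_{Mesa} = 34 − (1/3)q_{Kora}.
For Kora: ∂π/∂q_{Kora} = 209 − 4q_{Kora} − 2q_{Mesa} = 0 ⇒ q_{Kora} = 52.25 − 0.5q_{Mesa}.
Plugging q_{Kora} into Mesa's best response: q_{Mesa} = 34 − (1/3)(52.25 − 0.5q_{Mesa}) ⇒ (5/6)q_{Mesa} = 199/12, so q_{Mesa} = 19.9.
Then q_{Kora} = 52.25 − 0.5·19.9 = 42.3.
Total extraction: 19.9 + 42.3 = 62.2.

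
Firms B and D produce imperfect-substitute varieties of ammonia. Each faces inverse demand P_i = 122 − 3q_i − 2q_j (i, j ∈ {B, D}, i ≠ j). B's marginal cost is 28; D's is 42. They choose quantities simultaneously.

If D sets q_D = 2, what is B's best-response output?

Firm B's profit: π = q_B(122 − 3q_B − 2q_D) − 28q_B.
∂π/∂q_B = 94 − 6q_B − 2q_D = 0 ⇒ q_B = 47/3 − (1/3)q_D.
At q_D = 2: q_B = 47/3 − (1/3)·2 = 15.

15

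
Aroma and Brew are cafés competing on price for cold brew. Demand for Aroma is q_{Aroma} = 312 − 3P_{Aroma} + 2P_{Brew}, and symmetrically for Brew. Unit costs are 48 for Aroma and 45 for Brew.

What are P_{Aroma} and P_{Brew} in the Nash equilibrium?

113.4375, 112.3125

Aroma's profit: π = (P_{Aroma} − 48)(312 − 3P_{Aroma} + 2P_{Brew}).
∂π/∂P_{Aroma} = 456 − 6P_{Aroma} + 2P_{Brew} = 0 ⇒ P_{Aroma} = 76 + (1/3)P_{Brew}.
Similarly P_{Brew} = 74.5 + (1/3)P_{Aroma}.
Solving the two reaction functions simultaneously: (1 − (1/3)(1/3))P_{Aroma} = 76 + (1/3)·74.5, so (8/9)P_{Aroma} = 605/6 and P_{Aroma} = 113.4375.
Then P_{Brew} = 74.5 + (1/3)·113.4375 = 112.3125.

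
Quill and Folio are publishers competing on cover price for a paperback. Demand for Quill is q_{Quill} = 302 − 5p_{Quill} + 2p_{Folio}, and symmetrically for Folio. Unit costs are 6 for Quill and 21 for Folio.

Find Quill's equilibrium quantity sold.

Quill's profit: π = (p_{Quill} − 6)(302 − 5p_{Quill} + 2p_{Folio}).
∂π/∂p_{Quill} = 332 − 10p_{Quill} + 2p_{Folio} = 0 ⇒ p_{Quill} = 33.2 + 0.2p_{Folio}.
Similarly p_{Folio} = 40.7 + 0.2p_{Quill}.
Plugging p_{Folio} into Quill's best response: p_{Quill} = 33.2 + 0.2(40.7 + 0.2p_{Quill}) ⇒ 0.96p_{Quill} = 41.34, so p_{Quill} = 43.0625.
Then p_{Folio} = 40.7 + 0.2·43.0625 = 49.3125.
q_{Quill} = 302 − 5·43.0625 + 2·49.3125 = 185.3125.

185.3125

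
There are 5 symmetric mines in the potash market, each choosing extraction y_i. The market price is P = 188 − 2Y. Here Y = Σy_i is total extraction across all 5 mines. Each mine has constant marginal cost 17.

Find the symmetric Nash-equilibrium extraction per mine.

14.25

A representative mine's profit is π_i = y_i(188 − 2Y) − 17y_i, with Y = y_i + Σ_{j≠i} y_j.
First-order condition: 171 − 4y_i − 2Σ_{j≠i} y_j = 0.
In a symmetric equilibrium every mine chooses the same y, so Σ_{j≠i} y_j = 4y. The condition becomes 171 − 12y = 0, giving y = 171/12 = 14.25.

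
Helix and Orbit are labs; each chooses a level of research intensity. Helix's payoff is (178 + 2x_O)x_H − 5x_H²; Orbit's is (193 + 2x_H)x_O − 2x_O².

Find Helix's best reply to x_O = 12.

Expanding Helix's payoff: 178x_H + 2x_Ox_H − 5x_H².
∂π/∂x_H = 178 + 2x_O − 10x_H = 0, so x_H = 17.8 + 0.2x_O.
At x_O = 12: x_H = 17.8 + 0.2·12 = 20.2.

20.2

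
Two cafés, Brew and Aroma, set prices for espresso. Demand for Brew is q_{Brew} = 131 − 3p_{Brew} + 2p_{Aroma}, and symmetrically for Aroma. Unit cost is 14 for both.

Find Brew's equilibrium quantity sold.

87.75

Brew's profit: π = (p_{Brew} − 14)(131 − 3p_{Brew} + 2p_{Aroma}).
∂π/∂p_{Brew} = 173 − 6p_{Brew} + 2p_{Aroma} = 0 ⇒ p_{Brew} = 173/6 + (1/3)p_{Aroma}.
Setting p_{Brew} = p_{Aroma} in the reaction function: p_{Brew} = 173/6 + (1/3)p_{Brew}, so p_{Brew} = (173/6) / (2/3) = 43.25.
q_{Brew} = 131 − 3·43.25 + 2·43.25 = 87.75.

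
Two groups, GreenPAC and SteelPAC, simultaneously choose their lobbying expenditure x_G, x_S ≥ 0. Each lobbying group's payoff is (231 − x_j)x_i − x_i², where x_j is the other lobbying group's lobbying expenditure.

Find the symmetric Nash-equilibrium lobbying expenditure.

GreenPAC's payoff is (231 − x_S)x_G − x_G².
∂π/∂x_G = 231 − x_S − 2x_G = 0, so x_G = 115.5 − 0.5x_S.
Setting x_G = x_S in the reaction function: x_G = 115.5 − 0.5x_G, so x_G = 115.5 / 1.5 = 77.

77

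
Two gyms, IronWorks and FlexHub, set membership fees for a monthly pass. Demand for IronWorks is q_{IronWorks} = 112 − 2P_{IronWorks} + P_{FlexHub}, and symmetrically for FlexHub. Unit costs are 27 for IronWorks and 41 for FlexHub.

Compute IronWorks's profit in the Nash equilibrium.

1824.08

IronWorks's profit: π = (P_{IronWorks} − 27)(112 − 2P_{IronWorks} + P_{FlexHub}).
∂π/∂P_{IronWorks} = 166 − 4P_{IronWorks} + P_{FlexHub} = 0 ⇒ P_{IronWorks} = 41.5 + 0.25P_{FlexHub}.
Similarly P_{FlexHub} = 48.5 + 0.25P_{IronWorks}.
Substituting the second reaction function into the first: P_{IronWorks} = 41.5 + 0.25(48.5 + 0.25P_{IronWorks}), which gives 0.9375P_{IronWorks} = 53.625 ⇒ P_{IronWorks} = 57.2.
Then P_{FlexHub} = 48.5 + 0.25·57.2 = 62.8.
q_{IronWorks} = 112 − 2·57.2 + 62.8 = 60.4.
Profit = (57.2 − 27)·60.4 = 1824.08.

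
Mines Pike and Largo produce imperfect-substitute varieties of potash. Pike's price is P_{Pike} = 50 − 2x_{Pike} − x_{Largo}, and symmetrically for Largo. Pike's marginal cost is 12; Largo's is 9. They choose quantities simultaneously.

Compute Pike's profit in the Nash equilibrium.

Mine Pike's profit: π = x_{Pike}(50 − 2x_{Pike} − x_{Largo}) − 12x_{Pike}.
∂π/∂x_{Pike} = 38 − 4x_{Pike} − x_{Largo} = 0 ⇒ x_{Pike} = 9.5 − 0.25x_{Largo}.
Similarly x_{Largo} = 10.25 − 0.25x_{Pike}.
Solving the two reaction functions simultaneously: (1 − (−0.25)(−0.25))x_{Pike} = 9.5 − 0.25·10.25, so 0.9375x_{Pike} = 6.9375 and x_{Pike} = 7.4.
Then x_{Largo} = 10.25 − 0.25·7.4 = 8.4.
P_{Pike} = 50 − 2·7.4 − 8.4 = 26.8.
Profit = (26.8 − 12)·7.4 = 109.52.

109.52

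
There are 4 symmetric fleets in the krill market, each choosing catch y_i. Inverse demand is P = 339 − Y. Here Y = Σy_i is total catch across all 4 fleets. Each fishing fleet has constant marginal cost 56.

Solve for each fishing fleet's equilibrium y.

A representative fishing fleet's profit is π_i = y_i(339 − Y) − 56y_i, with Y = y_i + Σ_{j≠i} y_j.
First-order condition: 283 − 2y_i − Σ_{j≠i} y_j = 0.
With identical fishing fleets, set every y_j = y: then 283 − 2y − 3y = 0, i.e. y = 283/5 = 56.6.

56.6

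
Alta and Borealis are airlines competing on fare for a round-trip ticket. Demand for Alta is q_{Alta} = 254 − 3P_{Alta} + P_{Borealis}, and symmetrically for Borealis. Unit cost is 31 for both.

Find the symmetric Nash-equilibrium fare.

Alta's profit: π = (P_{Alta} − 31)(254 − 3P_{Alta} + P_{Borealis}).
∂π/∂P_{Alta} = 347 − 6P_{Alta} + P_{Borealis} = 0 ⇒ P_{Alta} = 347/6 + (1/6)P_{Borealis}.
The game is symmetric, so in equilibrium P_{Borealis} = P_{Alta}: the reaction function gives (5/6)P_{Alta} = 347/6, hence P_{Alta} = 69.4.

69.4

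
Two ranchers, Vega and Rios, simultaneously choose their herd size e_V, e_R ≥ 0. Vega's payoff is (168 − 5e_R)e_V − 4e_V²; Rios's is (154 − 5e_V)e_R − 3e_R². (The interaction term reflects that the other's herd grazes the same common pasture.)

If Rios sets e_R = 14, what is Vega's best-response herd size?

Expanding Vega's payoff: 168e_V − 5e_Re_V − 4e_V².
∂π/∂e_V = 168 − 5e_R − 8e_V = 0, so e_V = 21 − 0.625e_R.
At e_R = 14: e_V = 21 − 0.625·14 = 12.25.

12.25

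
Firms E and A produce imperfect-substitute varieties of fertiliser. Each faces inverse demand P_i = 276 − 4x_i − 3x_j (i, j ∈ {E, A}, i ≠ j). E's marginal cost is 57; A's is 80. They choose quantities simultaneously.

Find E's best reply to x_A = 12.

22.875

Firm E's profit: π = x_E(276 − 4x_E − 3x_A) − 57x_E.
∂π/∂x_E = 219 − 8x_E − 3x_A = 0 ⇒ x_E = 27.375 − 0.375x_A.
At x_A = 12: x_E = 27.375 − 0.375·12 = 22.875.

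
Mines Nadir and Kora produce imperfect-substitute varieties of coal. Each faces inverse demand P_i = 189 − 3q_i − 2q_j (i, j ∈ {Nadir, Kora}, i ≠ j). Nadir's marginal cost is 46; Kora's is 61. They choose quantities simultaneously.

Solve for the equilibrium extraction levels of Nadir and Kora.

Mine Nadir's profit: π = q_{Nadir}(189 − 3q_{Nadir} − 2q_{Kora}) − 46q_{Nadir}.
∂π/∂q_{Nadir} = 143 − 6q_{Nadir} − 2q_{Kora} = 0 ⇒ q_{Nadir} = 143/6 − (1/3)q_{Kora}.
Similarly q_{Kora} = 64/3 − (1/3)q_{Nadir}.
Substituting the second reaction function into the first: q_{Nadir} = 143/6 − (1/3)(64/3 − (1/3)q_{Nadir}), which gives (8/9)q_{Nadir} = 301/18 ⇒ q_{Nadir} = 18.8125.
Then q_{Kora} = 64/3 − (1/3)·18.8125 = 15.0625.

18.8125, 15.0625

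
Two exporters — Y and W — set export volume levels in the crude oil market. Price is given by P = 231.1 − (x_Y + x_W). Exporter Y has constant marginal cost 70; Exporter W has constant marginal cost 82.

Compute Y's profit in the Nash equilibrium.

Exporter Y's profit: π = x_Y(231.1 − (x_Y + x_W)) − 70x_Y.
∂π/∂x_Y = 161.1 − 2x_Y − x_W = 0, so x_Y = 80.55 − 0.5x_W.
By the same steps for W: x_W = 74.55 − 0.5x_Y.
Plugging x_W into Y's best response: x_Y = 80.55 − 0.5(74.55 − 0.5x_Y) ⇒ 0.75x_Y = 43.275, so x_Y = 57.7.
Then x_W = 74.55 − 0.5·57.7 = 45.7.
Price P = 231.1 − 103.4 = 127.7.
Y's profit: (127.7 − 70)·57.7 = 3329.29.

3329.29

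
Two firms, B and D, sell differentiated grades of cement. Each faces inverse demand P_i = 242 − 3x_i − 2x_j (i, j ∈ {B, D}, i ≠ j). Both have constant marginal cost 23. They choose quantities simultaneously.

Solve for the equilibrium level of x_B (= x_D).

Firm B's profit: π = x_B(242 − 3x_B − 2x_D) − 23x_B.
∂π/∂x_B = 219 − 6x_B − 2x_D = 0 ⇒ x_B = 36.5 − (1/3)x_D.
By symmetry x_D = x_B; substituting into the reaction function, (4/3)x_B = 36.5 and x_B = 27.375.

27.375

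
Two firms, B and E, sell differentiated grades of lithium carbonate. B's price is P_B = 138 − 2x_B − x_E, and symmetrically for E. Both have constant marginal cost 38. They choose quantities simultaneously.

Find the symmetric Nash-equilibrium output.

20

Firm B's profit: π = x_B(138 − 2x_B − x_E) − 38x_B.
∂π/∂x_B = 100 − 4x_B − x_E = 0 ⇒ x_B = 25 − 0.25x_E.
The game is symmetric, so in equilibrium x_E = x_B: the reaction function gives 1.25x_B = 25, hence x_B = 20.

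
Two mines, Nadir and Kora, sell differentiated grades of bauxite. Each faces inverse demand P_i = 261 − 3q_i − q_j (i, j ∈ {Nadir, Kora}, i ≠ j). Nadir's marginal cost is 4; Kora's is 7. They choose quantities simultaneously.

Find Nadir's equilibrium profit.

4062.72

Mine Nadir's profit: π = q_{Nadir}(261 − 3q_{Nadir} − q_{Kora}) − 4q_{Nadir}.
∂π/∂q_{Nadir} = 257 − 6q_{Nadir} − q_{Kora} = 0 ⇒ q_{Nadir} = 257/6 − (1/6)q_{Kora}.
Similarly q_{Kora} = 127/3 − (1/6)q_{Nadir}.
Substituting the second reaction function into the first: q_{Nadir} = 257/6 − (1/6)(127/3 − (1/6)q_{Nadir}), which gives (35/36)q_{Nadir} = 322/9 ⇒ q_{Nadir} = 36.8.
Then q_{Kora} = 127/3 − (1/6)·36.8 = 36.2.
P_{Nadir} = 261 − 3·36.8 − 36.2 = 114.4.
Profit = (114.4 − 4)·36.8 = 4062.72.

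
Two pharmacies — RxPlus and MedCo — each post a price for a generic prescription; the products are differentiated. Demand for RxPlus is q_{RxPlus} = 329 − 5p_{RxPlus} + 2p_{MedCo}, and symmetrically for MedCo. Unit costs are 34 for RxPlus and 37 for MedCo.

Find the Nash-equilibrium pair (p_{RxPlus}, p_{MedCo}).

62.6875, 63.9375

RxPlus's profit: π = (p_{RxPlus} − 34)(329 − 5p_{RxPlus} + 2p_{MedCo}).
∂π/∂p_{RxPlus} = 499 − 10p_{RxPlus} + 2p_{MedCo} = 0 ⇒ p_{RxPlus} = 49.9 + 0.2p_{MedCo}.
Similarly p_{MedCo} = 51.4 + 0.2p_{RxPlus}.
Substituting the second reaction function into the first: p_{RxPlus} = 49.9 + 0.2(51.4 + 0.2p_{RxPlus}), which gives 0.96p_{RxPlus} = 60.18 ⇒ p_{RxPlus} = 62.6875.
Then p_{MedCo} = 51.4 + 0.2·62.6875 = 63.9375.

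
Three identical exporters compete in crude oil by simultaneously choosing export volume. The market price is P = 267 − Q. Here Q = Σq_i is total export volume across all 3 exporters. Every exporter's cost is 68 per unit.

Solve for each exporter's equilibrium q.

A representative exporter's profit is π_i = q_i(267 − Q) − 68q_i, with Q = q_i + Σ_{j≠i} q_j.
First-order condition: 199 − 2q_i − Σ_{j≠i} q_j = 0.
Imposing symmetry (q_j = q for all j) turns Σ_{j≠i} q_j into 2q, so 199 = 4q and q = 49.75.

49.75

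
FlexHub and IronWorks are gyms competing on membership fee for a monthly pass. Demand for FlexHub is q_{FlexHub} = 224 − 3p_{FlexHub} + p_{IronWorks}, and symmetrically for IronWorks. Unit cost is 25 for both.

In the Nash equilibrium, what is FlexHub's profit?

FlexHub's profit: π = (p_{FlexHub} − 25)(224 − 3p_{FlexHub} + p_{IronWorks}).
∂π/∂p_{FlexHub} = 299 − 6p_{FlexHub} + p_{IronWorks} = 0 ⇒ p_{FlexHub} = 299/6 + (1/6)p_{IronWorks}.
The game is symmetric, so in equilibrium p_{IronWorks} = p_{FlexHub}: the reaction function gives (5/6)p_{FlexHub} = 299/6, hence p_{FlexHub} = 59.8.
q_{FlexHub} = 224 − 3·59.8 + 59.8 = 104.4.
Profit = (59.8 − 25)·104.4 = 3633.12.

3633.12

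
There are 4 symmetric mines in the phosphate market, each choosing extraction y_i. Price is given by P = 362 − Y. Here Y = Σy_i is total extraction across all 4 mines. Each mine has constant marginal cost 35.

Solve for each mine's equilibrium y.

65.4

A representative mine's profit is π_i = y_i(362 − Y) − 35y_i, with Y = y_i + Σ_{j≠i} y_j.
First-order condition: 327 − 2y_i − Σ_{j≠i} y_j = 0.
In a symmetric equilibrium every mine chooses the same y, so Σ_{j≠i} y_j = 3y. The condition becomes 327 − 5y = 0, giving y = 327/5 = 65.4.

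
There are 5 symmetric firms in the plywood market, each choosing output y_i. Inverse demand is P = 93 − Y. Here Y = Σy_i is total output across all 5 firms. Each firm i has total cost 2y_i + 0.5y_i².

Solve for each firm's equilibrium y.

13

A representative firm's profit is π_i = y_i(93 − Y) − 2y_i − 0.5y_i², with Y = y_i + Σ_{j≠i} y_j.
First-order condition: 91 − 3y_i − Σ_{j≠i} y_j = 0.
Imposing symmetry (y_j = y for all j) turns Σ_{j≠i} y_j into 4y, so 91 = 7y and y = 13.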